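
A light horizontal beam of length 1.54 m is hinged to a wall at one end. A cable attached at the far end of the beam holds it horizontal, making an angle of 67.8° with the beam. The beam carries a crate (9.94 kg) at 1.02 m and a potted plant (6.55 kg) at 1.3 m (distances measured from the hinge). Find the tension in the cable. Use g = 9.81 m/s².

T ≈ 128 N

About the hinge:
Crate: 9.94 × 9.81 = 97.51 N down at 1.02 m → arm 1.02 m, τ = 97.51 × 1.02 = 99.46 N·m clockwise.
Potted plant: 6.55 × 9.81 = 64.26 N down at 1.3 m → arm 1.3 m, τ = 64.26 × 1.3 = 83.54 N·m clockwise.
Total clockwise load moment = 183 N·m.
The cable tension T acts at 1.54 m; only its component perpendicular to the beam, T sinθ, produces torque. sin 67.8° = 0.9259.
Στ = 0 ⇒ T × 1.54 × 0.9259 = 183 ⇒ T = 183 / 1.426 = 128 N.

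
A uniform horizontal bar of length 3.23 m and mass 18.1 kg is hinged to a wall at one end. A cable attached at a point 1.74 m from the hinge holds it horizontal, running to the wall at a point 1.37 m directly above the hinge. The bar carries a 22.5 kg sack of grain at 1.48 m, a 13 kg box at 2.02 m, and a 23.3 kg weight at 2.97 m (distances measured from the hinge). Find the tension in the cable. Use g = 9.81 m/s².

T ≈ 1440 N

About the hinge:
Beam weight: 18.1 × 9.81 = 177.6 N down at 1.615 m → arm 1.615 m, τ = 177.6 × 1.615 = 286.8 N·m clockwise.
Sack of grain: 22.5 × 9.81 = 220.7 N down at 1.48 m → arm 1.48 m, τ = 220.7 × 1.48 = 326.6 N·m clockwise.
Box: 13 × 9.81 = 127.5 N down at 2.02 m → arm 2.02 m, τ = 127.5 × 2.02 = 257.6 N·m clockwise.
Weight: 23.3 × 9.81 = 228.6 N down at 2.97 m → arm 2.97 m, τ = 228.6 × 2.97 = 678.9 N·m clockwise.
Total clockwise load moment = 1550 N·m.
The cable tension T acts at 1.74 m; only its component perpendicular to the bar, T sinθ, produces torque. sinθ = h/√(h²+d²) = 1.37/√(1.37²+1.74²) = 0.6186.
Setting net torque to zero: T × 1.74 × 0.6186 = 1550 → T = 1550 / 1.076 = 1440 N.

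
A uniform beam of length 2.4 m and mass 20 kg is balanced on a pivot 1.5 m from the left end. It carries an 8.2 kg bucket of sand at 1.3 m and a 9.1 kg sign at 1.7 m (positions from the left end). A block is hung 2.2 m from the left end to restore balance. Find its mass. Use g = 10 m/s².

Take moments about the pivot (at 1.5 m from the left end).
Beam weight: 20 × 10 = 200 N down at 1.2 m → arm 0.3 m, τ = 200 × 0.3 = 60 N·m counterclockwise.
Bucket of sand: 8.2 × 10 = 82 N down at 1.3 m → arm 0.2 m, τ = 82 × 0.2 = 16.4 N·m counterclockwise.
Sign: 9.1 × 10 = 91 N down at 1.7 m → arm 0.2 m, τ = 91 × 0.2 = 18.2 N·m clockwise.
Net moment of known loads = 58.2 N·m counterclockwise.
An unknown mass m at 2.2 m has arm 0.7 m; its moment is m·g·0.7 clockwise.
For rotational equilibrium, m × 10 × 0.7 = 58.2, so m = 58.2 / (10 × 0.7) = 8.31 kg.

m ≈ 8.31 kg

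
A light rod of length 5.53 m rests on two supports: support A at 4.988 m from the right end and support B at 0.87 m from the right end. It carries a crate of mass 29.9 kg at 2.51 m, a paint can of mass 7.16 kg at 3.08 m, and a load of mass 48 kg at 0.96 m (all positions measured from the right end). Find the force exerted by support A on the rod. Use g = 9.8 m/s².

About support B:
Crate: 29.9 × 9.8 = 293 N down at 2.51 m → arm 1.64 m, τ = 293 × 1.64 = 480.5 N·m counterclockwise.
Paint can: 7.16 × 9.8 = 70.17 N down at 3.08 m → arm 2.21 m, τ = 70.17 × 2.21 = 155.1 N·m counterclockwise.
Load: 48 × 9.8 = 470.4 N down at 0.96 m → arm 0.09 m, τ = 470.4 × 0.09 = 42.34 N·m counterclockwise.
Net load moment about support B = 677.9 N·m counterclockwise.
Reaction R at support A is upward at 4.988 m, arm 4.118 m → moment R × 4.118 clockwise.
For rotational equilibrium, R × 4.118 = 677.9, so R = 165 N.

R_A ≈ 165 N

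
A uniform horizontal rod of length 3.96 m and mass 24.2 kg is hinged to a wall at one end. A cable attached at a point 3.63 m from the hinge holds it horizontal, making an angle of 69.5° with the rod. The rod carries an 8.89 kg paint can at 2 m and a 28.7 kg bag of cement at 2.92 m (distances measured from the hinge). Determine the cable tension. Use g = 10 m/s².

Taking torques about the hinge:
Beam weight: 24.2 × 10 = 242 N down at 1.98 m → arm 1.98 m, τ = 242 × 1.98 = 479.2 N·m clockwise.
Paint can: 8.89 × 10 = 88.9 N down at 2 m → arm 2 m, τ = 88.9 × 2 = 177.8 N·m clockwise.
Bag of cement: 28.7 × 10 = 287 N down at 2.92 m → arm 2.92 m, τ = 287 × 2.92 = 838 N·m clockwise.
Total clockwise load moment = 1495 N·m.
The cable tension T acts at 3.63 m; only its component perpendicular to the rod, T sinθ, produces torque. sin 69.5° = 0.9367.
Setting net torque to zero: T × 3.63 × 0.9367 = 1495 → T = 1495 / 3.4 = 440 N.

T ≈ 440 N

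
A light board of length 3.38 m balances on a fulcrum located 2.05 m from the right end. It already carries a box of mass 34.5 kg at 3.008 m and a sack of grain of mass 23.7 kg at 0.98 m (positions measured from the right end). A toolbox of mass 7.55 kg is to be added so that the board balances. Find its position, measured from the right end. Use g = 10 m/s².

x ≈ 1.03 m from the right end

Choose the fulcrum (at 2.05 m from the right end) as the axis so the support reaction has zero arm there.
Box: 34.5 × 10 = 345 N down at 3.008 m → arm 0.958 m, τ = 345 × 0.958 = 330.5 N·m counterclockwise.
Sack of grain: 23.7 × 10 = 237 N down at 0.98 m → arm 1.07 m, τ = 237 × 1.07 = 253.6 N·m clockwise.
Net moment of existing loads = 76.9 N·m counterclockwise.
The toolbox weighs 7.55 × 10 = 75.5 N and must supply an equal clockwise moment, so its lever arm about the fulcrum is 76.9 / 75.5 = 1.02 m.
That puts it at 2.05 − 1.02 = 1.03 m from the right end.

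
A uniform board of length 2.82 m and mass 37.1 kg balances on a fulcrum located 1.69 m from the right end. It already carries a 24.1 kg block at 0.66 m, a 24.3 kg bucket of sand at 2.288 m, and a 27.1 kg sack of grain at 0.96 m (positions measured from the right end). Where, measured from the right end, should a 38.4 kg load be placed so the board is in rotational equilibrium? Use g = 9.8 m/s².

x ≈ 2.74 m from the right end

Sum moments about the fulcrum (at 1.69 m from the right end) (the support reaction has zero arm there).
Beam weight: 37.1 × 9.8 = 363.6 N down at 1.41 m → arm 0.28 m, τ = 363.6 × 0.28 = 101.8 N·m clockwise.
Block: 24.1 × 9.8 = 236.2 N down at 0.66 m → arm 1.03 m, τ = 236.2 × 1.03 = 243.3 N·m clockwise.
Bucket of sand: 24.3 × 9.8 = 238.1 N down at 2.288 m → arm 0.598 m, τ = 238.1 × 0.598 = 142.4 N·m counterclockwise.
Sack of grain: 27.1 × 9.8 = 265.6 N down at 0.96 m → arm 0.73 m, τ = 265.6 × 0.73 = 193.9 N·m clockwise.
Net moment of existing loads = 396.6 N·m clockwise.
The load weighs 38.4 × 9.8 = 376.3 N and must supply an equal counterclockwise moment, so its lever arm about the fulcrum is 396.6 / 376.3 = 1.05 m.
That puts it at 1.69 + 1.05 = 2.74 m from the right end.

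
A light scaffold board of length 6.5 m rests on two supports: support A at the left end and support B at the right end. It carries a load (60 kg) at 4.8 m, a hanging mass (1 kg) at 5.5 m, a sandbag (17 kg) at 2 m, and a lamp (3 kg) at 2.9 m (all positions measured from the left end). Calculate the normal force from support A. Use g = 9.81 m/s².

Taking torques about support B:
Load: 60 × 9.81 = 588.6 N down at 4.8 m → arm 1.7 m, τ = 588.6 × 1.7 = 1001 N·m counterclockwise.
Hanging mass: 1 × 9.81 = 9.81 N down at 5.5 m → arm 1 m, τ = 9.81 × 1 = 9.81 N·m counterclockwise.
Sandbag: 17 × 9.81 = 166.8 N down at 2 m → arm 4.5 m, τ = 166.8 × 4.5 = 750.6 N·m counterclockwise.
Lamp: 3 × 9.81 = 29.43 N down at 2.9 m → arm 3.6 m, τ = 29.43 × 3.6 = 105.9 N·m counterclockwise.
Net load moment about support B = 1867 N·m counterclockwise.
Reaction R at support A is upward at 0 m, arm 6.5 m → moment R × 6.5 clockwise.
Setting net torque to zero: R × 6.5 = 1867 → R = 287 N.

R_A ≈ 287 N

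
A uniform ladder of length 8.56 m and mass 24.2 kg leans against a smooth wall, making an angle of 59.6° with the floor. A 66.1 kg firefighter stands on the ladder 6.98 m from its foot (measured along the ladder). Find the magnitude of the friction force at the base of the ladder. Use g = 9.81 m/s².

Sum moments about the foot of the ladder (the floor normal and friction both act there and drop out).
Ladder weight 24.2×9.81 = 237.4 N acts at 4.28 m along the ladder; its horizontal arm is 4.28·cos59.6° = 2.166 m → τ = 514.2 N·m clockwise.
Firefighter: 66.1×9.81 = 648.4 N at 6.98 m → arm 3.532 m → τ = 2290 N·m clockwise.
Wall normal N acts horizontally at the top; its moment arm is the height L sinθ = 8.56·sin59.6° = 7.383 m, counterclockwise.
Setting net torque to zero: N × 7.383 = 2804 → N = 380 N.
ΣFx = 0: friction at the foot balances the wall's push, so f = N_wall = 380 N.

f ≈ 380 N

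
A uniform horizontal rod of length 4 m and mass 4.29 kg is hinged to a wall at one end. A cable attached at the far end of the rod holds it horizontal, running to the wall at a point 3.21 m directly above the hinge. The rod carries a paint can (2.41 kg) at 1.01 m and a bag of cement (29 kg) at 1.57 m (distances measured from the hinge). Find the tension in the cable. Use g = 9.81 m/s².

Take moments about the hinge.
Beam weight: 4.29 × 9.81 = 42.08 N down at 2 m → arm 2 m, τ = 42.08 × 2 = 84.16 N·m clockwise.
Paint can: 2.41 × 9.81 = 23.64 N down at 1.01 m → arm 1.01 m, τ = 23.64 × 1.01 = 23.88 N·m clockwise.
Bag of cement: 29 × 9.81 = 284.5 N down at 1.57 m → arm 1.57 m, τ = 284.5 × 1.57 = 446.7 N·m clockwise.
Total clockwise load moment = 554.7 N·m.
The cable tension T acts at 4 m; only its component perpendicular to the rod, T sinθ, produces torque. sinθ = h/√(h²+d²) = 3.21/√(3.21²+4²) = 0.6259.
Setting net torque to zero: T × 4 × 0.6259 = 554.7 → T = 554.7 / 2.504 = 222 N.

T ≈ 222 N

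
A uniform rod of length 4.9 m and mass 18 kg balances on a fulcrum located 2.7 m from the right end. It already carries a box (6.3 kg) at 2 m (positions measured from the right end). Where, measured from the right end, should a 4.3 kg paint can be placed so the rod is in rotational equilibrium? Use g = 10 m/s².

x ≈ 4.77 m from the right end

Take moments about the fulcrum (at 2.7 m from the right end).
Beam weight: 18 × 10 = 180 N down at 2.45 m → arm 0.25 m, τ = 180 × 0.25 = 45 N·m clockwise.
Box: 6.3 × 10 = 63 N down at 2 m → arm 0.7 m, τ = 63 × 0.7 = 44.1 N·m clockwise.
Net moment of existing loads = 89.1 N·m clockwise.
The paint can weighs 4.3 × 10 = 43 N and must supply an equal counterclockwise moment, so its lever arm about the fulcrum is 89.1 / 43 = 2.07 m.
That puts it at 2.7 + 2.07 = 4.77 m from the right end.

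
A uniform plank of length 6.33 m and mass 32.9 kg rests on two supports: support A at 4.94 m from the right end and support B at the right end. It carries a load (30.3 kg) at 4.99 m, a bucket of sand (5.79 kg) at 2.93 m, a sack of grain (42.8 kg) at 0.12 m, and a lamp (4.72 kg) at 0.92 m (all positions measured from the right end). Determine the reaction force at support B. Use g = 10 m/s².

R_B ≈ 595 N

Taking torques about support A:
Beam weight: 32.9 × 10 = 329 N down at 3.165 m → arm 1.775 m, τ = 329 × 1.775 = 584 N·m clockwise.
Load: 30.3 × 10 = 303 N down at 4.99 m → arm 0.05 m, τ = 303 × 0.05 = 15.15 N·m counterclockwise.
Bucket of sand: 5.79 × 10 = 57.9 N down at 2.93 m → arm 2.01 m, τ = 57.9 × 2.01 = 116.4 N·m clockwise.
Sack of grain: 42.8 × 10 = 428 N down at 0.12 m → arm 4.82 m, τ = 428 × 4.82 = 2063 N·m clockwise.
Lamp: 4.72 × 10 = 47.2 N down at 0.92 m → arm 4.02 m, τ = 47.2 × 4.02 = 189.7 N·m clockwise.
Net load moment about support A = 2938 N·m clockwise.
Reaction R at support B is upward at 0 m, arm 4.94 m → moment R × 4.94 counterclockwise.
Στ = 0 ⇒ R × 4.94 = 2938 ⇒ R = 595 N.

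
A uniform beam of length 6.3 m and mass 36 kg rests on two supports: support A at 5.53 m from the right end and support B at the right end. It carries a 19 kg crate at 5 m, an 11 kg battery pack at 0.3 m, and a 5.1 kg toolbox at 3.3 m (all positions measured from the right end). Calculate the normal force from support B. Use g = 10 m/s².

R_B ≈ 298 N

Choose support A as the axis so its reaction then has zero moment arm.
Beam weight: 36 × 10 = 360 N down at 3.15 m → arm 2.38 m, τ = 360 × 2.38 = 856.8 N·m clockwise.
Crate: 19 × 10 = 190 N down at 5 m → arm 0.53 m, τ = 190 × 0.53 = 100.7 N·m clockwise.
Battery pack: 11 × 10 = 110 N down at 0.3 m → arm 5.23 m, τ = 110 × 5.23 = 575.3 N·m clockwise.
Toolbox: 5.1 × 10 = 51 N down at 3.3 m → arm 2.23 m, τ = 51 × 2.23 = 113.7 N·m clockwise.
Net load moment about support A = 1646 N·m clockwise.
Reaction R at support B is upward at 0 m, arm 5.53 m → moment R × 5.53 counterclockwise.
Στ = 0 ⇒ R × 5.53 = 1646 ⇒ R = 298 N.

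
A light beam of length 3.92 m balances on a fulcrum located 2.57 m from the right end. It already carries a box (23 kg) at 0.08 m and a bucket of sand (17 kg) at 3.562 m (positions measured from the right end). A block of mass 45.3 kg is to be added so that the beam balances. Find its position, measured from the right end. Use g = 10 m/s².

Sum moments about the fulcrum (at 2.57 m from the right end) (the support reaction has zero arm there).
Box: 23 × 10 = 230 N down at 0.08 m → arm 2.49 m, τ = 230 × 2.49 = 572.7 N·m clockwise.
Bucket of sand: 17 × 10 = 170 N down at 3.562 m → arm 0.992 m, τ = 170 × 0.992 = 168.6 N·m counterclockwise.
Net moment of existing loads = 404.1 N·m clockwise.
The block weighs 45.3 × 10 = 453 N and must supply an equal counterclockwise moment, so its lever arm about the fulcrum is 404.1 / 453 = 0.892 m.
That puts it at 2.57 + 0.892 = 3.46 m from the right end.

x ≈ 3.46 m from the right end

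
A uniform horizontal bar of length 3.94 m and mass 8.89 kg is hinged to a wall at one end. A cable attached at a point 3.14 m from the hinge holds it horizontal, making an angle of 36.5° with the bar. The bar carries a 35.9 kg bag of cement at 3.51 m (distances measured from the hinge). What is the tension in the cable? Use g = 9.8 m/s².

T ≈ 753 N

Taking torques about the hinge:
Beam weight: 8.89 × 9.8 = 87.12 N down at 1.97 m → arm 1.97 m, τ = 87.12 × 1.97 = 171.6 N·m clockwise.
Bag of cement: 35.9 × 9.8 = 351.8 N down at 3.51 m → arm 3.51 m, τ = 351.8 × 3.51 = 1235 N·m clockwise.
Total clockwise load moment = 1407 N·m.
The cable tension T acts at 3.14 m; only its component perpendicular to the bar, T sinθ, produces torque. sin 36.5° = 0.5948.
Balancing moments: T × 3.14 × 0.5948 = 1407, giving T = 1407 / 1.868 = 753 N.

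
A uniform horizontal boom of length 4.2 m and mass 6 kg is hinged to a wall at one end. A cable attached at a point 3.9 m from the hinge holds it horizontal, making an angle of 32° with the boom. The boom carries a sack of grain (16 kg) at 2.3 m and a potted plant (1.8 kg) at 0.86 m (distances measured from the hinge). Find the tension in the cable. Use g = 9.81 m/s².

About the hinge:
Beam weight: 6 × 9.81 = 58.86 N down at 2.1 m → arm 2.1 m, τ = 58.86 × 2.1 = 123.6 N·m clockwise.
Sack of grain: 16 × 9.81 = 157 N down at 2.3 m → arm 2.3 m, τ = 157 × 2.3 = 361.1 N·m clockwise.
Potted plant: 1.8 × 9.81 = 17.66 N down at 0.86 m → arm 0.86 m, τ = 17.66 × 0.86 = 15.19 N·m clockwise.
Total clockwise load moment = 499.9 N·m.
The cable tension T acts at 3.9 m; only its component perpendicular to the boom, T sinθ, produces torque. sin 32° = 0.5299.
Balancing moments: T × 3.9 × 0.5299 = 499.9, giving T = 499.9 / 2.067 = 242 N.

T ≈ 242 N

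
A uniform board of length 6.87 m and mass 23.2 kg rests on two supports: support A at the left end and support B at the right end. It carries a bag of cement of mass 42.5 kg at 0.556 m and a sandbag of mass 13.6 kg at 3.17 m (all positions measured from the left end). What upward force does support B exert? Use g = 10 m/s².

R_B ≈ 213 N

Choose support A as the axis so its reaction then has zero moment arm.
Beam weight: 23.2 × 10 = 232 N down at 3.435 m → arm 3.435 m, τ = 232 × 3.435 = 796.9 N·m clockwise.
Bag of cement: 42.5 × 10 = 425 N down at 0.556 m → arm 0.556 m, τ = 425 × 0.556 = 236.3 N·m clockwise.
Sandbag: 13.6 × 10 = 136 N down at 3.17 m → arm 3.17 m, τ = 136 × 3.17 = 431.1 N·m clockwise.
Net load moment about support A = 1464 N·m clockwise.
Reaction R at support B is upward at 6.87 m, arm 6.87 m → moment R × 6.87 counterclockwise.
Balancing moments: R × 6.87 = 1464, giving R = 213 N.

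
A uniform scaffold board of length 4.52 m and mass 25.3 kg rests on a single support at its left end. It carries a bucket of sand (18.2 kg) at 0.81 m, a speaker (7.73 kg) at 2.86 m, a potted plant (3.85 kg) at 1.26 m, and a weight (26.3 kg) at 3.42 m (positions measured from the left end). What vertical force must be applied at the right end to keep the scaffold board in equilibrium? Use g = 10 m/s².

Sum moments about the left end (the unknown pivot reaction has zero arm there).
Beam weight: 25.3 × 10 = 253 N down at 2.26 m → arm 2.26 m, τ = 253 × 2.26 = 571.8 N·m clockwise.
Bucket of sand: 18.2 × 10 = 182 N down at 0.81 m → arm 0.81 m, τ = 182 × 0.81 = 147.4 N·m clockwise.
Speaker: 7.73 × 10 = 77.3 N down at 2.86 m → arm 2.86 m, τ = 77.3 × 2.86 = 221.1 N·m clockwise.
Potted plant: 3.85 × 10 = 38.5 N down at 1.26 m → arm 1.26 m, τ = 38.5 × 1.26 = 48.51 N·m clockwise.
Weight: 26.3 × 10 = 263 N down at 3.42 m → arm 3.42 m, τ = 263 × 3.42 = 899.5 N·m clockwise.
Net moment of the loads = 1888 N·m clockwise.
The upward force F acts at the right end, arm 4.52 m, giving F × 4.52 counterclockwise.
For rotational equilibrium, F × 4.52 = 1888, so F = 1888 / 4.52 = 418 N.

F ≈ 418 N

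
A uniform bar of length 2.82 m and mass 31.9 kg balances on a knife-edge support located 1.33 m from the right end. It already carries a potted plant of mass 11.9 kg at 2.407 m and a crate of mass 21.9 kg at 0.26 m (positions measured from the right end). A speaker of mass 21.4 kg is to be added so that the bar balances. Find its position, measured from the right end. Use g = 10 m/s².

x ≈ 1.71 m from the right end

Taking torques about the knife-edge support (at 1.33 m from the right end):
Beam weight: 31.9 × 10 = 319 N down at 1.41 m → arm 0.08 m, τ = 319 × 0.08 = 25.52 N·m counterclockwise.
Potted plant: 11.9 × 10 = 119 N down at 2.407 m → arm 1.077 m, τ = 119 × 1.077 = 128.2 N·m counterclockwise.
Crate: 21.9 × 10 = 219 N down at 0.26 m → arm 1.07 m, τ = 219 × 1.07 = 234.3 N·m clockwise.
Net moment of existing loads = 80.58 N·m clockwise.
The speaker weighs 21.4 × 10 = 214 N and must supply an equal counterclockwise moment, so its lever arm about the knife-edge support is 80.58 / 214 = 0.377 m.
That puts it at 1.33 + 0.377 = 1.71 m from the right end.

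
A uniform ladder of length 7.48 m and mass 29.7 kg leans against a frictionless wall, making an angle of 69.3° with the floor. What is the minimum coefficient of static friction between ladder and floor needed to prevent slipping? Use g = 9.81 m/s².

μ_min ≈ 0.189

Take moments about the foot of the ladder.
Ladder weight 29.7×9.81 = 291.4 N acts at 3.74 m along the ladder; its horizontal arm is 3.74·cos69.3° = 1.322 m → τ = 385.2 N·m clockwise.
Wall normal N acts horizontally at the top; its moment arm is the height L sinθ = 7.48·sin69.3° = 6.997 m, counterclockwise.
Balancing moments: N × 6.997 = 385.2, giving N = 55.05 N.
ΣFx = 0 ⇒ f = N_wall = 55.05 N. ΣFy = 0 ⇒ N_floor = 291.4 N.
μ_min = f / N_floor = 55.05 / 291.4 = 0.189.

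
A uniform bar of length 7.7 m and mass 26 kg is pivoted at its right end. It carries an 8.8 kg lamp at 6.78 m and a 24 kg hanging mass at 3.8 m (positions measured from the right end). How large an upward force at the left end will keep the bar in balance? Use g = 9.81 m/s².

F ≈ 320 N

Taking torques about the right end:
Beam weight: 26 × 9.81 = 255.1 N down at 3.85 m → arm 3.85 m, τ = 255.1 × 3.85 = 982.1 N·m counterclockwise.
Lamp: 8.8 × 9.81 = 86.33 N down at 6.78 m → arm 6.78 m, τ = 86.33 × 6.78 = 585.3 N·m counterclockwise.
Hanging mass: 24 × 9.81 = 235.4 N down at 3.8 m → arm 3.8 m, τ = 235.4 × 3.8 = 894.5 N·m counterclockwise.
Net moment of the loads = 2462 N·m counterclockwise.
The upward force F acts at the left end, arm 7.7 m, giving F × 7.7 clockwise.
Setting net torque to zero: F × 7.7 = 2462 → F = 2462 / 7.7 = 320 N.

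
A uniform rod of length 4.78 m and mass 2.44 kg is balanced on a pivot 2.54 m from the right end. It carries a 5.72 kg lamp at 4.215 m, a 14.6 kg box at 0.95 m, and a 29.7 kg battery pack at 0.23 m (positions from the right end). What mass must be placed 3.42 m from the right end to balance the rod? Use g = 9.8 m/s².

m ≈ 93.9 kg

About the pivot (at 2.54 m from the right end):
Beam weight: 2.44 × 9.8 = 23.91 N down at 2.39 m → arm 0.15 m, τ = 23.91 × 0.15 = 3.587 N·m clockwise.
Lamp: 5.72 × 9.8 = 56.06 N down at 4.215 m → arm 1.675 m, τ = 56.06 × 1.675 = 93.9 N·m counterclockwise.
Box: 14.6 × 9.8 = 143.1 N down at 0.95 m → arm 1.59 m, τ = 143.1 × 1.59 = 227.5 N·m clockwise.
Battery pack: 29.7 × 9.8 = 291.1 N down at 0.23 m → arm 2.31 m, τ = 291.1 × 2.31 = 672.4 N·m clockwise.
Net moment of known loads = 809.6 N·m clockwise.
An unknown mass m at 3.42 m has arm 0.88 m; its moment is m·g·0.88 counterclockwise.
Balancing moments: m × 9.8 × 0.88 = 809.6, giving m = 809.6 / (9.8 × 0.88) = 93.9 kg.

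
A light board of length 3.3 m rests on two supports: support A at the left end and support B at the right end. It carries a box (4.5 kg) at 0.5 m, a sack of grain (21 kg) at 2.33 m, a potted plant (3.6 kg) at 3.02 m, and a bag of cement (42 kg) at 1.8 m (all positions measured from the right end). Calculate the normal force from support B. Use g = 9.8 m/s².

Take moments about support A.
Box: 4.5 × 9.8 = 44.1 N down at 0.5 m → arm 2.8 m, τ = 44.1 × 2.8 = 123.5 N·m clockwise.
Sack of grain: 21 × 9.8 = 205.8 N down at 2.33 m → arm 0.97 m, τ = 205.8 × 0.97 = 199.6 N·m clockwise.
Potted plant: 3.6 × 9.8 = 35.28 N down at 3.02 m → arm 0.28 m, τ = 35.28 × 0.28 = 9.878 N·m clockwise.
Bag of cement: 42 × 9.8 = 411.6 N down at 1.8 m → arm 1.5 m, τ = 411.6 × 1.5 = 617.4 N·m clockwise.
Net load moment about support A = 950.4 N·m clockwise.
Reaction R at support B is upward at 0 m, arm 3.3 m → moment R × 3.3 counterclockwise.
Balancing moments: R × 3.3 = 950.4, giving R = 288 N.

R_B ≈ 288 N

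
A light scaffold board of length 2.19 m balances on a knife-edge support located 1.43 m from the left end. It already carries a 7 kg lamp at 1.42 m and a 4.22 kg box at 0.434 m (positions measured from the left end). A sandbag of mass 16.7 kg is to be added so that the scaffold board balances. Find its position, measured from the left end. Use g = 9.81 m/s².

Sum moments about the knife-edge support (at 1.43 m from the left end) (the support reaction has zero arm there).
Lamp: 7 × 9.81 = 68.67 N down at 1.42 m → arm 0.01 m, τ = 68.67 × 0.01 = 0.6867 N·m counterclockwise.
Box: 4.22 × 9.81 = 41.4 N down at 0.434 m → arm 0.996 m, τ = 41.4 × 0.996 = 41.23 N·m counterclockwise.
Net moment of existing loads = 41.92 N·m counterclockwise.
The sandbag weighs 16.7 × 9.81 = 163.8 N and must supply an equal clockwise moment, so its lever arm about the knife-edge support is 41.92 / 163.8 = 0.256 m.
That puts it at 1.43 + 0.256 = 1.69 m from the left end.

x ≈ 1.69 m from the left end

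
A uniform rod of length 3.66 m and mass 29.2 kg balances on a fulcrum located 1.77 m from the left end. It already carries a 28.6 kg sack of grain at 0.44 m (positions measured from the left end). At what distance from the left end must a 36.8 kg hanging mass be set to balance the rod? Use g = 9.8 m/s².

Sum moments about the fulcrum (at 1.77 m from the left end) (the support reaction has zero arm there).
Beam weight: 29.2 × 9.8 = 286.2 N down at 1.83 m → arm 0.06 m, τ = 286.2 × 0.06 = 17.17 N·m clockwise.
Sack of grain: 28.6 × 9.8 = 280.3 N down at 0.44 m → arm 1.33 m, τ = 280.3 × 1.33 = 372.8 N·m counterclockwise.
Net moment of existing loads = 355.6 N·m counterclockwise.
The hanging mass weighs 36.8 × 9.8 = 360.6 N and must supply an equal clockwise moment, so its lever arm about the fulcrum is 355.6 / 360.6 = 0.986 m.
That puts it at 1.77 + 0.986 = 2.76 m from the left end.

x ≈ 2.76 m from the left end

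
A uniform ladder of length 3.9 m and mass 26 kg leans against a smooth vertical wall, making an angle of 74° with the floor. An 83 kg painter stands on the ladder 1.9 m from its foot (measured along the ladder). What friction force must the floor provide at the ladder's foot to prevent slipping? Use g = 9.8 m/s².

Sum moments about the foot of the ladder (the floor normal and friction both act there and drop out).
Ladder weight 26×9.8 = 254.8 N acts at 1.95 m along the ladder; its horizontal arm is 1.95·cos74° = 0.5375 m → τ = 137 N·m clockwise.
Painter: 83×9.8 = 813.4 N at 1.9 m → arm 0.5237 m → τ = 426 N·m clockwise.
Wall normal N acts horizontally at the top; its moment arm is the height L sinθ = 3.9·sin74° = 3.749 m, counterclockwise.
For rotational equilibrium, N × 3.749 = 563, so N = 150 N.
ΣFx = 0: friction at the foot balances the wall's push, so f = N_wall = 150 N.

f ≈ 150 N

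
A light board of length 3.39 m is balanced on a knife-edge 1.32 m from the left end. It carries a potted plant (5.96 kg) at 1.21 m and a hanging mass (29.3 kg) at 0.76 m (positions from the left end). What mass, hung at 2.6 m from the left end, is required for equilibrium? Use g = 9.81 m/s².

m ≈ 13.3 kg

About the knife-edge (at 1.32 m from the left end):
Potted plant: 5.96 × 9.81 = 58.47 N down at 1.21 m → arm 0.11 m, τ = 58.47 × 0.11 = 6.432 N·m counterclockwise.
Hanging mass: 29.3 × 9.81 = 287.4 N down at 0.76 m → arm 0.56 m, τ = 287.4 × 0.56 = 160.9 N·m counterclockwise.
Net moment of known loads = 167.3 N·m counterclockwise.
An unknown mass m at 2.6 m has arm 1.28 m; its moment is m·g·1.28 clockwise.
Balancing moments: m × 9.81 × 1.28 = 167.3, giving m = 167.3 / (9.81 × 1.28) = 13.3 kg.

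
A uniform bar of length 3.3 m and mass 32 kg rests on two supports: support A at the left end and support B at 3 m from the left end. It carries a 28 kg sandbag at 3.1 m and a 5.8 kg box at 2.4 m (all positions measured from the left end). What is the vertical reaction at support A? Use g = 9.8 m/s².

Taking torques about support B:
Beam weight: 32 × 9.8 = 313.6 N down at 1.65 m → arm 1.35 m, τ = 313.6 × 1.35 = 423.4 N·m counterclockwise.
Sandbag: 28 × 9.8 = 274.4 N down at 3.1 m → arm 0.1 m, τ = 274.4 × 0.1 = 27.44 N·m clockwise.
Box: 5.8 × 9.8 = 56.84 N down at 2.4 m → arm 0.6 m, τ = 56.84 × 0.6 = 34.1 N·m counterclockwise.
Net load moment about support B = 430.1 N·m counterclockwise.
Reaction R at support A is upward at 0 m, arm 3 m → moment R × 3 clockwise.
For rotational equilibrium, R × 3 = 430.1, so R = 143 N.

R_A ≈ 143 N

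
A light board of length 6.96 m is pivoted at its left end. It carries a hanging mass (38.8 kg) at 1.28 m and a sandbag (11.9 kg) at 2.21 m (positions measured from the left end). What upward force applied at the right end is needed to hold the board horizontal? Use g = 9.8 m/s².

F ≈ 107 N

Sum moments about the left end (the unknown pivot reaction has zero arm there).
Hanging mass: 38.8 × 9.8 = 380.2 N down at 1.28 m → arm 1.28 m, τ = 380.2 × 1.28 = 486.7 N·m clockwise.
Sandbag: 11.9 × 9.8 = 116.6 N down at 2.21 m → arm 2.21 m, τ = 116.6 × 2.21 = 257.7 N·m clockwise.
Net moment of the loads = 744.4 N·m clockwise.
The upward force F acts at the right end, arm 6.96 m, giving F × 6.96 counterclockwise.
Balancing moments: F × 6.96 = 744.4, giving F = 744.4 / 6.96 = 107 N.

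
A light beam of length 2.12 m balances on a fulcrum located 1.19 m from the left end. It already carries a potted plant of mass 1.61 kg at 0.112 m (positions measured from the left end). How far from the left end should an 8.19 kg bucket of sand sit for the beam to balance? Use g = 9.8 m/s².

x ≈ 1.4 m from the left end

Sum moments about the fulcrum (at 1.19 m from the left end) (the support reaction has zero arm there).
Potted plant: 1.61 × 9.8 = 15.78 N down at 0.112 m → arm 1.078 m, τ = 15.78 × 1.078 = 17.01 N·m counterclockwise.
Net moment of existing loads = 17.01 N·m counterclockwise.
The bucket of sand weighs 8.19 × 9.8 = 80.26 N and must supply an equal clockwise moment, so its lever arm about the fulcrum is 17.01 / 80.26 = 0.212 m.
That puts it at 1.19 + 0.212 = 1.4 m from the left end.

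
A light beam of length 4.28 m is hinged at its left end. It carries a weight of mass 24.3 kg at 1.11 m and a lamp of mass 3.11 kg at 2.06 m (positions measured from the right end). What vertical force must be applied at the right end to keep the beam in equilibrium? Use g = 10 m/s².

Sum moments about the left end (the unknown pivot reaction has zero arm there).
Weight: 24.3 × 10 = 243 N down at 1.11 m → arm 3.17 m, τ = 243 × 3.17 = 770.3 N·m clockwise.
Lamp: 3.11 × 10 = 31.1 N down at 2.06 m → arm 2.22 m, τ = 31.1 × 2.22 = 69.04 N·m clockwise.
Net moment of the loads = 839.3 N·m clockwise.
The upward force F acts at the right end, arm 4.28 m, giving F × 4.28 counterclockwise.
Στ = 0 ⇒ F × 4.28 = 839.3 ⇒ F = 839.3 / 4.28 = 196 N.

F ≈ 196 N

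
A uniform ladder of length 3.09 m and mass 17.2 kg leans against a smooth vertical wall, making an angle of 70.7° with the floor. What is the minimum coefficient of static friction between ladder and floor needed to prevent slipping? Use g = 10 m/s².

Choose the foot of the ladder as the axis so the floor normal and friction both act there and drop out.
Ladder weight 17.2×10 = 172 N acts at 1.545 m along the ladder; its horizontal arm is 1.545·cos70.7° = 0.5106 m → τ = 87.82 N·m clockwise.
Wall normal N acts horizontally at the top; its moment arm is the height L sinθ = 3.09·sin70.7° = 2.916 m, counterclockwise.
Balancing moments: N × 2.916 = 87.82, giving N = 30.12 N.
ΣFx = 0 ⇒ f = N_wall = 30.12 N. ΣFy = 0 ⇒ N_floor = 172 N.
μ_min = f / N_floor = 30.12 / 172 = 0.175.

μ_min ≈ 0.175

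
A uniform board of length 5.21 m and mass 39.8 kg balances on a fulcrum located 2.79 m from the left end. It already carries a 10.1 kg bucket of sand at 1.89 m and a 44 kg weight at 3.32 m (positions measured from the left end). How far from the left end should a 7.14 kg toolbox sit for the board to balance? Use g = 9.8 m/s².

x ≈ 1.83 m from the left end

Sum moments about the fulcrum (at 2.79 m from the left end) (the support reaction has zero arm there).
Beam weight: 39.8 × 9.8 = 390 N down at 2.605 m → arm 0.185 m, τ = 390 × 0.185 = 72.15 N·m counterclockwise.
Bucket of sand: 10.1 × 9.8 = 98.98 N down at 1.89 m → arm 0.9 m, τ = 98.98 × 0.9 = 89.08 N·m counterclockwise.
Weight: 44 × 9.8 = 431.2 N down at 3.32 m → arm 0.53 m, τ = 431.2 × 0.53 = 228.5 N·m clockwise.
Net moment of existing loads = 67.27 N·m clockwise.
The toolbox weighs 7.14 × 9.8 = 69.97 N and must supply an equal counterclockwise moment, so its lever arm about the fulcrum is 67.27 / 69.97 = 0.961 m.
That puts it at 2.79 − 0.961 = 1.83 m from the left end.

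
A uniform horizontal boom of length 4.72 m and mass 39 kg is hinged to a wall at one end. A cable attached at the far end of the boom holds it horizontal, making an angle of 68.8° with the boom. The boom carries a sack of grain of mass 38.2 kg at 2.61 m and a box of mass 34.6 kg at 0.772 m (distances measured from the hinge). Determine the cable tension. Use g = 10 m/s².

T ≈ 496 N

Taking torques about the hinge:
Beam weight: 39 × 10 = 390 N down at 2.36 m → arm 2.36 m, τ = 390 × 2.36 = 920.4 N·m clockwise.
Sack of grain: 38.2 × 10 = 382 N down at 2.61 m → arm 2.61 m, τ = 382 × 2.61 = 997 N·m clockwise.
Box: 34.6 × 10 = 346 N down at 0.772 m → arm 0.772 m, τ = 346 × 0.772 = 267.1 N·m clockwise.
Total clockwise load moment = 2184 N·m.
The cable tension T acts at 4.72 m; only its component perpendicular to the boom, T sinθ, produces torque. sin 68.8° = 0.9323.
Στ = 0 ⇒ T × 4.72 × 0.9323 = 2184 ⇒ T = 2184 / 4.4 = 496 N.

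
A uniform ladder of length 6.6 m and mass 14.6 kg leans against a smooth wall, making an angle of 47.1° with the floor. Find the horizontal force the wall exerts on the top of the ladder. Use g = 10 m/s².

Sum moments about the foot of the ladder (the floor normal and friction both act there and drop out).
Ladder weight 14.6×10 = 146 N acts at 3.3 m along the ladder; its horizontal arm is 3.3·cos47.1° = 2.246 m → τ = 327.9 N·m clockwise.
Wall normal N acts horizontally at the top; its moment arm is the height L sinθ = 6.6·sin47.1° = 4.835 m, counterclockwise.
Balancing moments: N × 4.835 = 327.9, giving N = 67.8 N.

N_wall ≈ 67.8 N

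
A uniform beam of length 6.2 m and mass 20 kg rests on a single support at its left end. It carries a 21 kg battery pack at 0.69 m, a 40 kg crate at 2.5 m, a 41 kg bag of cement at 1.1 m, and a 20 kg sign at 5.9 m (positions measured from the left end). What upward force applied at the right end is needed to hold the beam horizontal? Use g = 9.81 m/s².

F ≈ 537 N

Choose the left end as the axis so the unknown pivot reaction has zero arm there.
Beam weight: 20 × 9.81 = 196.2 N down at 3.1 m → arm 3.1 m, τ = 196.2 × 3.1 = 608.2 N·m clockwise.
Battery pack: 21 × 9.81 = 206 N down at 0.69 m → arm 0.69 m, τ = 206 × 0.69 = 142.1 N·m clockwise.
Crate: 40 × 9.81 = 392.4 N down at 2.5 m → arm 2.5 m, τ = 392.4 × 2.5 = 981 N·m clockwise.
Bag of cement: 41 × 9.81 = 402.2 N down at 1.1 m → arm 1.1 m, τ = 402.2 × 1.1 = 442.4 N·m clockwise.
Sign: 20 × 9.81 = 196.2 N down at 5.9 m → arm 5.9 m, τ = 196.2 × 5.9 = 1158 N·m clockwise.
Net moment of the loads = 3332 N·m clockwise.
The upward force F acts at the right end, arm 6.2 m, giving F × 6.2 counterclockwise.
Setting net torque to zero: F × 6.2 = 3332 → F = 3332 / 6.2 = 537 N.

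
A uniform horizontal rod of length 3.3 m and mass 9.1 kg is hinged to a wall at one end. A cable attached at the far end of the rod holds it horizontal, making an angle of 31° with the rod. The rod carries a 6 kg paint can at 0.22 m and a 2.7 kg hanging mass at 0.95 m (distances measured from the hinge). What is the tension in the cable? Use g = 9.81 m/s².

Taking torques about the hinge:
Beam weight: 9.1 × 9.81 = 89.27 N down at 1.65 m → arm 1.65 m, τ = 89.27 × 1.65 = 147.3 N·m clockwise.
Paint can: 6 × 9.81 = 58.86 N down at 0.22 m → arm 0.22 m, τ = 58.86 × 0.22 = 12.95 N·m clockwise.
Hanging mass: 2.7 × 9.81 = 26.49 N down at 0.95 m → arm 0.95 m, τ = 26.49 × 0.95 = 25.17 N·m clockwise.
Total clockwise load moment = 185.4 N·m.
The cable tension T acts at 3.3 m; only its component perpendicular to the rod, T sinθ, produces torque. sin 31° = 0.515.
Balancing moments: T × 3.3 × 0.515 = 185.4, giving T = 185.4 / 1.7 = 109 N.

T ≈ 109 N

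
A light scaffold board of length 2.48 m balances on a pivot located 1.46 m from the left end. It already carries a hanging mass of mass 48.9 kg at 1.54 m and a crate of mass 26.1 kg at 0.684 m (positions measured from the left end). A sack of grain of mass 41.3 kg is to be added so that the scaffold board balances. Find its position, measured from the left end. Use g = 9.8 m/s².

Take moments about the pivot (at 1.46 m from the left end).
Hanging mass: 48.9 × 9.8 = 479.2 N down at 1.54 m → arm 0.08 m, τ = 479.2 × 0.08 = 38.34 N·m clockwise.
Crate: 26.1 × 9.8 = 255.8 N down at 0.684 m → arm 0.776 m, τ = 255.8 × 0.776 = 198.5 N·m counterclockwise.
Net moment of existing loads = 160.2 N·m counterclockwise.
The sack of grain weighs 41.3 × 9.8 = 404.7 N and must supply an equal clockwise moment, so its lever arm about the pivot is 160.2 / 404.7 = 0.396 m.
That puts it at 1.46 + 0.396 = 1.86 m from the left end.

x ≈ 1.86 m from the left end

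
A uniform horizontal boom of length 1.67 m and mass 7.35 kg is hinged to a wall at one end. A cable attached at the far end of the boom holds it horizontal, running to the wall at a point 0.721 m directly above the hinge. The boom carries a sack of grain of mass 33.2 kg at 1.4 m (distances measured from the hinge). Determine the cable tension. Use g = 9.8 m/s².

T ≈ 779 N

Taking torques about the hinge:
Beam weight: 7.35 × 9.8 = 72.03 N down at 0.835 m → arm 0.835 m, τ = 72.03 × 0.835 = 60.15 N·m clockwise.
Sack of grain: 33.2 × 9.8 = 325.4 N down at 1.4 m → arm 1.4 m, τ = 325.4 × 1.4 = 455.6 N·m clockwise.
Total clockwise load moment = 515.8 N·m.
The cable tension T acts at 1.67 m; only its component perpendicular to the boom, T sinθ, produces torque. sinθ = h/√(h²+d²) = 0.721/√(0.721²+1.67²) = 0.3964.
For rotational equilibrium, T × 1.67 × 0.3964 = 515.8, so T = 515.8 / 0.662 = 779 N.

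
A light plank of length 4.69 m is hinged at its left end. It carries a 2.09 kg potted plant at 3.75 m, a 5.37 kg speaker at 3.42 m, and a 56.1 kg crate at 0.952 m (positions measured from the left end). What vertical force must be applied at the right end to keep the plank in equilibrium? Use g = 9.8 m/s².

F ≈ 166 N

Taking torques about the left end:
Potted plant: 2.09 × 9.8 = 20.48 N down at 3.75 m → arm 3.75 m, τ = 20.48 × 3.75 = 76.8 N·m clockwise.
Speaker: 5.37 × 9.8 = 52.63 N down at 3.42 m → arm 3.42 m, τ = 52.63 × 3.42 = 180 N·m clockwise.
Crate: 56.1 × 9.8 = 549.8 N down at 0.952 m → arm 0.952 m, τ = 549.8 × 0.952 = 523.4 N·m clockwise.
Net moment of the loads = 780.2 N·m clockwise.
The upward force F acts at the right end, arm 4.69 m, giving F × 4.69 counterclockwise.
Setting net torque to zero: F × 4.69 = 780.2 → F = 780.2 / 4.69 = 166 N.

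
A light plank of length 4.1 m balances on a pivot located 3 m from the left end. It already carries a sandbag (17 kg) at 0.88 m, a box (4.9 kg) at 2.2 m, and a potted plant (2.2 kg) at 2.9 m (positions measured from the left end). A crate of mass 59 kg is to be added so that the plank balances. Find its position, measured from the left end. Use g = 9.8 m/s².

x ≈ 3.68 m from the left end

Taking torques about the pivot (at 3 m from the left end):
Sandbag: 17 × 9.8 = 166.6 N down at 0.88 m → arm 2.12 m, τ = 166.6 × 2.12 = 353.2 N·m counterclockwise.
Box: 4.9 × 9.8 = 48.02 N down at 2.2 m → arm 0.8 m, τ = 48.02 × 0.8 = 38.42 N·m counterclockwise.
Potted plant: 2.2 × 9.8 = 21.56 N down at 2.9 m → arm 0.1 m, τ = 21.56 × 0.1 = 2.156 N·m counterclockwise.
Net moment of existing loads = 393.8 N·m counterclockwise.
The crate weighs 59 × 9.8 = 578.2 N and must supply an equal clockwise moment, so its lever arm about the pivot is 393.8 / 578.2 = 0.681 m.
That puts it at 3 + 0.681 = 3.68 m from the left end.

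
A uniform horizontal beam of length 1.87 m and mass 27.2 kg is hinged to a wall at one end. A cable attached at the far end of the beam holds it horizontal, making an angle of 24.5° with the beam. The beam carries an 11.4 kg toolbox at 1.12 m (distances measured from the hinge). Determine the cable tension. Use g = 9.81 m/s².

T ≈ 483 N

Taking torques about the hinge:
Beam weight: 27.2 × 9.81 = 266.8 N down at 0.935 m → arm 0.935 m, τ = 266.8 × 0.935 = 249.5 N·m clockwise.
Toolbox: 11.4 × 9.81 = 111.8 N down at 1.12 m → arm 1.12 m, τ = 111.8 × 1.12 = 125.2 N·m clockwise.
Total clockwise load moment = 374.7 N·m.
The cable tension T acts at 1.87 m; only its component perpendicular to the beam, T sinθ, produces torque. sin 24.5° = 0.4147.
For rotational equilibrium, T × 1.87 × 0.4147 = 374.7, so T = 374.7 / 0.7755 = 483 N.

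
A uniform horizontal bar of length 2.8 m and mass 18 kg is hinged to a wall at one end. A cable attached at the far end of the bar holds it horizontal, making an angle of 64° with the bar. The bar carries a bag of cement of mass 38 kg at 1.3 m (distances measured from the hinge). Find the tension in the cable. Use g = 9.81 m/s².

T ≈ 291 N

Taking torques about the hinge:
Beam weight: 18 × 9.81 = 176.6 N down at 1.4 m → arm 1.4 m, τ = 176.6 × 1.4 = 247.2 N·m clockwise.
Bag of cement: 38 × 9.81 = 372.8 N down at 1.3 m → arm 1.3 m, τ = 372.8 × 1.3 = 484.6 N·m clockwise.
Total clockwise load moment = 731.8 N·m.
The cable tension T acts at 2.8 m; only its component perpendicular to the bar, T sinθ, produces torque. sin 64° = 0.8988.
Balancing moments: T × 2.8 × 0.8988 = 731.8, giving T = 731.8 / 2.517 = 291 N.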